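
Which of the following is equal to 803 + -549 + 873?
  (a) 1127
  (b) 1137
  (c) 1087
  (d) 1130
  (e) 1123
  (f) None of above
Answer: a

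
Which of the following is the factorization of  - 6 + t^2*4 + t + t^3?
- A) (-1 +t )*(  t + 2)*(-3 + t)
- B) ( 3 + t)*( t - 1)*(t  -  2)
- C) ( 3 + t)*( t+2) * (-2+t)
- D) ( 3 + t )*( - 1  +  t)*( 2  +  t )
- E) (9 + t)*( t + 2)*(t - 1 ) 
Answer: D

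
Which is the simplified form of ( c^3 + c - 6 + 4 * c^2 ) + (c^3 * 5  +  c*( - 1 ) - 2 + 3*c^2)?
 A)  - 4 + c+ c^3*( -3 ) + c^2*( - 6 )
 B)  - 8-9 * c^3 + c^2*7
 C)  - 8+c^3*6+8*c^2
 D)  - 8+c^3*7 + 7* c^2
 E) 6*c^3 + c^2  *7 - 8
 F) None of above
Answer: E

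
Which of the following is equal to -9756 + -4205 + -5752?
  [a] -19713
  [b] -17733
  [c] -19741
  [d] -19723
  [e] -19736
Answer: a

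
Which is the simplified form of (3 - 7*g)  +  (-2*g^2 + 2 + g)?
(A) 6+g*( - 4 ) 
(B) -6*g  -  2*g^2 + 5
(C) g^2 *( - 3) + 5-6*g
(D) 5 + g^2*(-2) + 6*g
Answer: B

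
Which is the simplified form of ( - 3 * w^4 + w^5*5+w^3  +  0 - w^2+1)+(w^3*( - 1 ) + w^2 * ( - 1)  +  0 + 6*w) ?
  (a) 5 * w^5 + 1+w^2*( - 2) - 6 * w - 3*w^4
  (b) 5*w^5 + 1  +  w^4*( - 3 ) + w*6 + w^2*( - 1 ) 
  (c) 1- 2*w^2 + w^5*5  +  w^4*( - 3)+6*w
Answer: c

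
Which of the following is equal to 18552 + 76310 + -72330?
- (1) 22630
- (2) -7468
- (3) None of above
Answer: 3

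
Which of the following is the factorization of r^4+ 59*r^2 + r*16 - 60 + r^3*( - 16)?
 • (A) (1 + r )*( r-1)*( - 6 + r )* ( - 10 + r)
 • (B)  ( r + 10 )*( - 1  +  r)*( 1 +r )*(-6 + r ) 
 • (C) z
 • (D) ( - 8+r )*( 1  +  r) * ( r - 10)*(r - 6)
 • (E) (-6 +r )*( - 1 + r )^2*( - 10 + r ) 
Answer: A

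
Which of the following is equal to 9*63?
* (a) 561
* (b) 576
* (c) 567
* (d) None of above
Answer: c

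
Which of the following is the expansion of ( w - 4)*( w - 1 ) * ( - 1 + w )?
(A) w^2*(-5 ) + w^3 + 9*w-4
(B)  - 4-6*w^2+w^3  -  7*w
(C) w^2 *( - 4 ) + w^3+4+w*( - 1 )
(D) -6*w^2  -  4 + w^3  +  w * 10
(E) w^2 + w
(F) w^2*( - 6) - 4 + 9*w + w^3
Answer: F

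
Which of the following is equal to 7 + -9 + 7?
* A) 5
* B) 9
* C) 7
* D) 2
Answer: A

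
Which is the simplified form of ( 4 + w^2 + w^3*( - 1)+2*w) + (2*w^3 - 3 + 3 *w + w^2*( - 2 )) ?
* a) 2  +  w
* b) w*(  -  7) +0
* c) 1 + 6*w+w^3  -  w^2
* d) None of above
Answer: d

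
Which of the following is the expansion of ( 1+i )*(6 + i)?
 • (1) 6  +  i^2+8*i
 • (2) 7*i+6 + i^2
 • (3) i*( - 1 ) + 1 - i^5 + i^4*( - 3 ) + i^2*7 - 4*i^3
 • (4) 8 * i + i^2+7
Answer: 2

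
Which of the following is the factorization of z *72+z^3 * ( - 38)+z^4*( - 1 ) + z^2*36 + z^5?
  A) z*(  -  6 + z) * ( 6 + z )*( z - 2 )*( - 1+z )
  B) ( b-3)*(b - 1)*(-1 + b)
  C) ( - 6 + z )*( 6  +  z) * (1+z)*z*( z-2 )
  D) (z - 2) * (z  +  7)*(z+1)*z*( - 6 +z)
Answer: C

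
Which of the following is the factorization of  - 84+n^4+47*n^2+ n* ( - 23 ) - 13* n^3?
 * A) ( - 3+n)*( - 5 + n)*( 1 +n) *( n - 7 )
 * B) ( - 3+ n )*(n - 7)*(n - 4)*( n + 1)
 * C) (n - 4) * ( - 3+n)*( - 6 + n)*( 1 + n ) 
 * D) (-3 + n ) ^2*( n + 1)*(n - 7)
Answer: B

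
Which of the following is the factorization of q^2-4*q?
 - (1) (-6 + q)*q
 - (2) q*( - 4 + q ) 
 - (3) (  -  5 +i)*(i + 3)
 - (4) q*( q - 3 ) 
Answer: 2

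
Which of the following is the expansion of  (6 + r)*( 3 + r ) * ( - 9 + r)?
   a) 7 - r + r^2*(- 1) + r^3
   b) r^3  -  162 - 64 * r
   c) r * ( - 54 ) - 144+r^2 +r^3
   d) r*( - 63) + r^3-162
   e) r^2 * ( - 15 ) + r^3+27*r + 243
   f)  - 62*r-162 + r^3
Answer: d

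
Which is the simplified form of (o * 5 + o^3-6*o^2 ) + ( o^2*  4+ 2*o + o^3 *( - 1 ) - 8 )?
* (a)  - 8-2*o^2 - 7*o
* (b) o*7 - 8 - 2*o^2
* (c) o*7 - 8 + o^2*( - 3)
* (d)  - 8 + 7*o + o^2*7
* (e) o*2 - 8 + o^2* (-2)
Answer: b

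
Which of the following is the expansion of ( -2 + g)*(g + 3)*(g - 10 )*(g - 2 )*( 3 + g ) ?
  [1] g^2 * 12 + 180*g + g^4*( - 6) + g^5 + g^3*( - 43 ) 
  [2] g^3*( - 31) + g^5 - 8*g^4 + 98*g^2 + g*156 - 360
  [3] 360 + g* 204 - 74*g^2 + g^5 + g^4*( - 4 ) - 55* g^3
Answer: 2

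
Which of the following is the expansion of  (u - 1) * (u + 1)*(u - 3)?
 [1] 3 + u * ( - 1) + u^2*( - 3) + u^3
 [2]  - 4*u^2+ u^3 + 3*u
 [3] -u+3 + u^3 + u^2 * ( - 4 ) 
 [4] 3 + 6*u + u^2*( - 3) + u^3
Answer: 1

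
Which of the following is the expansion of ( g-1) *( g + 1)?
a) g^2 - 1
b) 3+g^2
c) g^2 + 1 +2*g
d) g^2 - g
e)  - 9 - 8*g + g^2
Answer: a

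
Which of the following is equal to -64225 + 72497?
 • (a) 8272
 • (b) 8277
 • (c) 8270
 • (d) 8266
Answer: a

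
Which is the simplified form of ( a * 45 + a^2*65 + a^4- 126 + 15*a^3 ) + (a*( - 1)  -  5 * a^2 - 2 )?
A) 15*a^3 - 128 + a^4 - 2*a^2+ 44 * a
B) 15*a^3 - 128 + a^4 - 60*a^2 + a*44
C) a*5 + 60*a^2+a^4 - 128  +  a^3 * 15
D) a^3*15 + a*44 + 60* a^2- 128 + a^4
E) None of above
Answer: D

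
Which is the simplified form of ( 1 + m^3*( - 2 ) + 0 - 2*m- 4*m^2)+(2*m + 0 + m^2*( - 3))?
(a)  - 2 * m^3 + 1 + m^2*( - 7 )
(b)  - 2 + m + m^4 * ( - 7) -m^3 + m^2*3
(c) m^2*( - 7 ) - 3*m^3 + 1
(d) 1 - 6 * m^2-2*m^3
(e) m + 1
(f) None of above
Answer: a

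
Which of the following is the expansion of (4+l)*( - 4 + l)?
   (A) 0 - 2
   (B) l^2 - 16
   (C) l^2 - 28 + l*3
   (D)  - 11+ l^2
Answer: B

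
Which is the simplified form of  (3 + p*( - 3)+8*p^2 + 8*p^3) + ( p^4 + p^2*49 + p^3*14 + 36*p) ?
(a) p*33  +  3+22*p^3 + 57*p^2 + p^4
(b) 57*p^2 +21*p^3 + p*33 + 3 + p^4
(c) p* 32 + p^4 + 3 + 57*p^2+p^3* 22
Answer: a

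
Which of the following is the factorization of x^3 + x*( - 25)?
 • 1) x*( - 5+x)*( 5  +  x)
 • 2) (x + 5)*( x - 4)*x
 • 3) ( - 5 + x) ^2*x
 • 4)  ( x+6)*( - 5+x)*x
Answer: 1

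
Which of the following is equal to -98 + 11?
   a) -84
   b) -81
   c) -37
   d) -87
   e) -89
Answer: d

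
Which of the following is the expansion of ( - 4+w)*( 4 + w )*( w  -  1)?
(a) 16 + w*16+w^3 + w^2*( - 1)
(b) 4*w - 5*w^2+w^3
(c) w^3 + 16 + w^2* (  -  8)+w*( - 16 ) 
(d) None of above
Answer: d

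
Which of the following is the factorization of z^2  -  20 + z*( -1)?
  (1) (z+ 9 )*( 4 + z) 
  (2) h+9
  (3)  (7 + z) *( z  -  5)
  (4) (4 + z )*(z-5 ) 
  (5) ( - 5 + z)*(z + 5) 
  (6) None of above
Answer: 4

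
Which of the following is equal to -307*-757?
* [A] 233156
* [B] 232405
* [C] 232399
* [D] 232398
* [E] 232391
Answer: C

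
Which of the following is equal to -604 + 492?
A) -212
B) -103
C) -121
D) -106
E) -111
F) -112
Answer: F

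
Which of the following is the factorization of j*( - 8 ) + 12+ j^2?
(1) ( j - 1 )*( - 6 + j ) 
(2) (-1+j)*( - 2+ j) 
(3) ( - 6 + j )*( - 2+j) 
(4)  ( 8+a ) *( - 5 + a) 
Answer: 3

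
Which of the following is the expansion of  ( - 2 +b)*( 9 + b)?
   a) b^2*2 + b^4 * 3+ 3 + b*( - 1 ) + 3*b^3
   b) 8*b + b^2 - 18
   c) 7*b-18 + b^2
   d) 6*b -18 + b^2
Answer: c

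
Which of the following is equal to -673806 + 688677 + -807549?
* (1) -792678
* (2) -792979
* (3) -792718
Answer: 1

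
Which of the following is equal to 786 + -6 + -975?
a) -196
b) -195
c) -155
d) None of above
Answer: b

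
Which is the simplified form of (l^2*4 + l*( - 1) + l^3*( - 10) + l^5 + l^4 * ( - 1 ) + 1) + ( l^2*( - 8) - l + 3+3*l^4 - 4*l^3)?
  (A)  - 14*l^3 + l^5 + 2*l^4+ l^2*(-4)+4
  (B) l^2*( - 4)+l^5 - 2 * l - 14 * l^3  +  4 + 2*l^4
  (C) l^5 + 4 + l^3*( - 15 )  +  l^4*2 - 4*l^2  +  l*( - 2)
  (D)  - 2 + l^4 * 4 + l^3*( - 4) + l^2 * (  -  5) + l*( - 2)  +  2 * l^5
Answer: B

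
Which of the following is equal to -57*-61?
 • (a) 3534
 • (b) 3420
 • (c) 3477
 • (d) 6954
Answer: c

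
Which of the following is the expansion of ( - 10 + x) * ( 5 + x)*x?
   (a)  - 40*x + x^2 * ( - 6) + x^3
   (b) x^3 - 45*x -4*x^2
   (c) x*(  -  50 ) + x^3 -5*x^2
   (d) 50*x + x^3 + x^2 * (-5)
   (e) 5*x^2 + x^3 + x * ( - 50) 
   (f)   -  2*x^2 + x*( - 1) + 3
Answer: c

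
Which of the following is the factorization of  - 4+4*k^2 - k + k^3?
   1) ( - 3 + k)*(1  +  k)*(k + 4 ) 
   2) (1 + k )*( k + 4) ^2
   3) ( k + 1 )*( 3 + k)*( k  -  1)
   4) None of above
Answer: 4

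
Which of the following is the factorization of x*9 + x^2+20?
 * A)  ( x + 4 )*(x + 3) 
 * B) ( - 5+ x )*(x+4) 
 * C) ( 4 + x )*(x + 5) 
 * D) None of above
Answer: C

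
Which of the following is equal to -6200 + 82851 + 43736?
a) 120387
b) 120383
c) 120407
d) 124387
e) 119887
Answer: a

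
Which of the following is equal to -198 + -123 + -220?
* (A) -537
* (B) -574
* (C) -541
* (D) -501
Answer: C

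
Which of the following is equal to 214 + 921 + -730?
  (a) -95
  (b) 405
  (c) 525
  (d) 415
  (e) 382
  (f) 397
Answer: b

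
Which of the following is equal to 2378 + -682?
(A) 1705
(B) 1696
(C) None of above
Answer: B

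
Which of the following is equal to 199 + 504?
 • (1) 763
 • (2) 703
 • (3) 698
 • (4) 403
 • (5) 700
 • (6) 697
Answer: 2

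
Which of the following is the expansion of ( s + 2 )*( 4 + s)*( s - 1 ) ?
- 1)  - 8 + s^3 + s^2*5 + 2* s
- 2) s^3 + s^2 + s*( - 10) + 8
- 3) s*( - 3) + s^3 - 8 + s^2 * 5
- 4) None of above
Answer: 1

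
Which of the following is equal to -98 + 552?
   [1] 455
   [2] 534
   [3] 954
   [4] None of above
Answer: 4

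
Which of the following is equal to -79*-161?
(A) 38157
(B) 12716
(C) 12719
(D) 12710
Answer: C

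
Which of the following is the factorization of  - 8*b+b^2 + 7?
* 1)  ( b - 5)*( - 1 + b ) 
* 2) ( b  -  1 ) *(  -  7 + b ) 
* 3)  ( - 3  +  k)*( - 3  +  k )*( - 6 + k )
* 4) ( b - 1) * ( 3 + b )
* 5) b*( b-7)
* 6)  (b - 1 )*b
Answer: 2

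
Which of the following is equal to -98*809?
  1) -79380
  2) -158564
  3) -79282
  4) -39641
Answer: 3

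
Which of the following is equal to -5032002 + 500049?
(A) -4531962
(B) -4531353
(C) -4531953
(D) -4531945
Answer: C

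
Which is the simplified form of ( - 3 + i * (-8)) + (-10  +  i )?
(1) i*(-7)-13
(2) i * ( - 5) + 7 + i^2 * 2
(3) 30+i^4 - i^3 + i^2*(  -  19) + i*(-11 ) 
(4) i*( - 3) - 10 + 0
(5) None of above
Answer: 1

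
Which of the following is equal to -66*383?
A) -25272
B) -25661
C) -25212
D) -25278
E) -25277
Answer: D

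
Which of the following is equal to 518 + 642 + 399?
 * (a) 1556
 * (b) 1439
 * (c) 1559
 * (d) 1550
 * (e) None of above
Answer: c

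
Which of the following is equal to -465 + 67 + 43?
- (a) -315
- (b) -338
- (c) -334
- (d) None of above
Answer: d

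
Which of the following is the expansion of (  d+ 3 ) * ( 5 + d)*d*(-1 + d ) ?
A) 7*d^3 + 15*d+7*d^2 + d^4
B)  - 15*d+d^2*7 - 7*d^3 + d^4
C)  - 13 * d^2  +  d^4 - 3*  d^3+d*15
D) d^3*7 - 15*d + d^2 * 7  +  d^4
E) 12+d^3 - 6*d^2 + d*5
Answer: D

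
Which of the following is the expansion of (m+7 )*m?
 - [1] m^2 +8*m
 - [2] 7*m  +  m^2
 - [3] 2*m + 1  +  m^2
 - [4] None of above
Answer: 2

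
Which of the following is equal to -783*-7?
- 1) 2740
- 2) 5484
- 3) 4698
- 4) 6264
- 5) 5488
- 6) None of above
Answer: 6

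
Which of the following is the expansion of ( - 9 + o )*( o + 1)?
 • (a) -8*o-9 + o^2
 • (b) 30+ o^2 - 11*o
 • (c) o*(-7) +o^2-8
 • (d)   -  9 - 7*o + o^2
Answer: a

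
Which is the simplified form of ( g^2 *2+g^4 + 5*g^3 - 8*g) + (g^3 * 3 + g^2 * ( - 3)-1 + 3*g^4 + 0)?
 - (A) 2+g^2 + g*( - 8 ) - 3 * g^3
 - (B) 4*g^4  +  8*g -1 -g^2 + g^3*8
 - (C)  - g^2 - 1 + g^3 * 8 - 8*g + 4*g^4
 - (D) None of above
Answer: C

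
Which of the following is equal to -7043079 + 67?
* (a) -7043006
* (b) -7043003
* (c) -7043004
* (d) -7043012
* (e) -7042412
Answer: d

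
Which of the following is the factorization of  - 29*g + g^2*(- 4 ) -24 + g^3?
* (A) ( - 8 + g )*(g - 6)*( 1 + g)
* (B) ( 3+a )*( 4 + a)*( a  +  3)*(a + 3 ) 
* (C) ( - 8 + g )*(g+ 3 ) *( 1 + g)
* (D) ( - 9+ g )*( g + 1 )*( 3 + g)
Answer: C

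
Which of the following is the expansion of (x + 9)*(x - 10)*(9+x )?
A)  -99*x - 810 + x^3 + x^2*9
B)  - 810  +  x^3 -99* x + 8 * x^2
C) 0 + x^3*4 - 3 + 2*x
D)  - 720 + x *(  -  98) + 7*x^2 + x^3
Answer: B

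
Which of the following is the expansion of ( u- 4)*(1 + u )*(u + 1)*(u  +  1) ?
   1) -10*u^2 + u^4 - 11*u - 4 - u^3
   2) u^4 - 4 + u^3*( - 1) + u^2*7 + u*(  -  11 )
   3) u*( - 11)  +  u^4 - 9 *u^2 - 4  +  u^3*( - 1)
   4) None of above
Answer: 3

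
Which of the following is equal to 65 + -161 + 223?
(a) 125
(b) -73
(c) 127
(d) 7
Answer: c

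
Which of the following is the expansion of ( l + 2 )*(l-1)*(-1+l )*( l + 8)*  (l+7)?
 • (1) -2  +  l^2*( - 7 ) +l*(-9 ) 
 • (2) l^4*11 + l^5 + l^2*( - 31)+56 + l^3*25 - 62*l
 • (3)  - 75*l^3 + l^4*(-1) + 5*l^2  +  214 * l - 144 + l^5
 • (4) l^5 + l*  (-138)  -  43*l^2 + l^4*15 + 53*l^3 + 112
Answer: 4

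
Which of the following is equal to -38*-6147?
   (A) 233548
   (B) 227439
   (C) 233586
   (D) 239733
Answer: C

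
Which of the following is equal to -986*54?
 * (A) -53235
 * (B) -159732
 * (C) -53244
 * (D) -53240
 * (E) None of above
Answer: C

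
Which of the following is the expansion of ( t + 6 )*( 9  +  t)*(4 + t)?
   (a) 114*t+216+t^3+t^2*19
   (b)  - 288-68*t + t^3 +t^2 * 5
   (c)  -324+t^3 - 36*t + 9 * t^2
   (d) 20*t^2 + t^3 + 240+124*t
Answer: a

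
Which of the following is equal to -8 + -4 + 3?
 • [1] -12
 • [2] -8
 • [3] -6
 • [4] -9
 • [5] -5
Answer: 4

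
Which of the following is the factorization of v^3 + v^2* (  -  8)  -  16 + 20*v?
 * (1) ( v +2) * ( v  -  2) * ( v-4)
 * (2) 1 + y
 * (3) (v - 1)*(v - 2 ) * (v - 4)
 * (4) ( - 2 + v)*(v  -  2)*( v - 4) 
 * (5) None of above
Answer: 4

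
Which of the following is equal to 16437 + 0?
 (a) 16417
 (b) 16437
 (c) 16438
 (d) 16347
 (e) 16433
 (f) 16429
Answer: b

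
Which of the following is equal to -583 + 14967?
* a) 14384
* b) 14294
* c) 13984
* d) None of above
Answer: a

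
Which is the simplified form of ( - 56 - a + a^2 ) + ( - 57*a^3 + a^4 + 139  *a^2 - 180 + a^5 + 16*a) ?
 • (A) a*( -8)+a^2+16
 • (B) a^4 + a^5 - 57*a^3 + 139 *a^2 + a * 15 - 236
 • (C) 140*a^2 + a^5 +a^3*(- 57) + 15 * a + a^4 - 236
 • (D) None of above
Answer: C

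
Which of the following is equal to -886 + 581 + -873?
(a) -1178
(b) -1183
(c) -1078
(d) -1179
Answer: a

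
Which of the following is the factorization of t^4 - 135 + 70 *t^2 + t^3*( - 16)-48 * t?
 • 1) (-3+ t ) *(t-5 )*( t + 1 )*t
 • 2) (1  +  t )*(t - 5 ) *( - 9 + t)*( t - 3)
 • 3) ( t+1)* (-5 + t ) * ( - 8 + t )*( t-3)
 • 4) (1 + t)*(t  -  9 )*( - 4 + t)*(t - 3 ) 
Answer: 2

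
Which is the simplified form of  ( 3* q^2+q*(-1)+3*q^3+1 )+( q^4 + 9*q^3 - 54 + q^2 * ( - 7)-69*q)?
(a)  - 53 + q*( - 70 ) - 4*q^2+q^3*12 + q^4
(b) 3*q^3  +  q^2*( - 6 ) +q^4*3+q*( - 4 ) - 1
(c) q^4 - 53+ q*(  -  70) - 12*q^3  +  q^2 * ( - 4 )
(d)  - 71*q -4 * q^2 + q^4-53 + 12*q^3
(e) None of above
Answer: a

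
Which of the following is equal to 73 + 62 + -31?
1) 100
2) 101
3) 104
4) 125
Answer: 3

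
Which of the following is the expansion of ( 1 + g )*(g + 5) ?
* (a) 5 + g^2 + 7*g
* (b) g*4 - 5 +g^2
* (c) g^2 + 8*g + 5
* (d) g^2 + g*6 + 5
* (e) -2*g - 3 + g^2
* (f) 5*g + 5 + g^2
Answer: d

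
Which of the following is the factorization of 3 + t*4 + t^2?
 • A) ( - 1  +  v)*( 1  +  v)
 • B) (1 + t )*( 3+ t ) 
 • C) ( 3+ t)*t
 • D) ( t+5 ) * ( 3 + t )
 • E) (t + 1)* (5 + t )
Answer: B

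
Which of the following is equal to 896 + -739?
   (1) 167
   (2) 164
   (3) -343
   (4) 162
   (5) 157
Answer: 5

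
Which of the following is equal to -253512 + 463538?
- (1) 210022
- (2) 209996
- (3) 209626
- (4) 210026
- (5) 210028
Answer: 4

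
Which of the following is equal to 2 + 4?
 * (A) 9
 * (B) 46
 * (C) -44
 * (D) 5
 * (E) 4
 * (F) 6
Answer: F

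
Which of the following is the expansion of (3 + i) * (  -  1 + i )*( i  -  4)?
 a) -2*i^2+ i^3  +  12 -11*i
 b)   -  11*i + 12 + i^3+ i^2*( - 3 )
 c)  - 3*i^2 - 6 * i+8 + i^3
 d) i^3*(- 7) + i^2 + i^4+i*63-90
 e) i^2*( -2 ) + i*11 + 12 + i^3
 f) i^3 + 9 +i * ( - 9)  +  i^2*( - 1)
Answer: a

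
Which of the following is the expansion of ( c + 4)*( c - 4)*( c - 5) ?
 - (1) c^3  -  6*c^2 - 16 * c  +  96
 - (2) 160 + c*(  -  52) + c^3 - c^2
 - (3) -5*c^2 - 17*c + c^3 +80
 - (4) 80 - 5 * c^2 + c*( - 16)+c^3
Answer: 4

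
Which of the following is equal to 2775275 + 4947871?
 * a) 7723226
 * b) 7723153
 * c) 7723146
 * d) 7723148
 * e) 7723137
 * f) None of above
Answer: c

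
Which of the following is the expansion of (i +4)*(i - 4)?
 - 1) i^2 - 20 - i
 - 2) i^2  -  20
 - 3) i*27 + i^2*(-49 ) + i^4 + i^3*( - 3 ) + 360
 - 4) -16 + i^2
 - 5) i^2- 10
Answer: 4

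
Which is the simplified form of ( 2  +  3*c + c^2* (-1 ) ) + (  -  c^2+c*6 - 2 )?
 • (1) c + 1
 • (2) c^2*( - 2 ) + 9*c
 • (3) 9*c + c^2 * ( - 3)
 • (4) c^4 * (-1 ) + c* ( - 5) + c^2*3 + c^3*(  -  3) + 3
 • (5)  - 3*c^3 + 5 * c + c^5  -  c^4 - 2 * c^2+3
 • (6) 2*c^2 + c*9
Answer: 2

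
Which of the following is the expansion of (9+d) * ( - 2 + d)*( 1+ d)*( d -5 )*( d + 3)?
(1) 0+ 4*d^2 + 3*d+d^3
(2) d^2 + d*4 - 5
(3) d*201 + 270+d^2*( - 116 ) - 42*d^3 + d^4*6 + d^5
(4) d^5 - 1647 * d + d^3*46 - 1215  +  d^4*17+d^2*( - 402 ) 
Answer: 3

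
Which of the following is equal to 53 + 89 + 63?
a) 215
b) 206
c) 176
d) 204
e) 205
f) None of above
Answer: e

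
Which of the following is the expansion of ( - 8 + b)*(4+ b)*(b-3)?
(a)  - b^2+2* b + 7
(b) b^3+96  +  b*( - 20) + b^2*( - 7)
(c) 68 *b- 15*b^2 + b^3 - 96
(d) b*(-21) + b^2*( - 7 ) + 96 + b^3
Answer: b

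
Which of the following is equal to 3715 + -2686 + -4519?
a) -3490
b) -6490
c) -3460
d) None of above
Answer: a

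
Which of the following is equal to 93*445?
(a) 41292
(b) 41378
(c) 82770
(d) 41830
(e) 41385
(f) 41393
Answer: e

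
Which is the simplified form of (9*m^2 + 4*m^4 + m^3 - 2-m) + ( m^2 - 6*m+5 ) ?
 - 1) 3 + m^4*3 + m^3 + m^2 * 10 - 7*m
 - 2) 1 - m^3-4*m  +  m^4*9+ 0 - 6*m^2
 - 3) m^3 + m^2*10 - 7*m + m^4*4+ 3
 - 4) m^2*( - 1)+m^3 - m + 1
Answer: 3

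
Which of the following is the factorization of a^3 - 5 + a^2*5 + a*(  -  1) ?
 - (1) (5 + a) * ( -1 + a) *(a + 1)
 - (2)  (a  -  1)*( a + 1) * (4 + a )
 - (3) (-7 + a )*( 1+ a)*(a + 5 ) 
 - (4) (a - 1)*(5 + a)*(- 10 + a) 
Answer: 1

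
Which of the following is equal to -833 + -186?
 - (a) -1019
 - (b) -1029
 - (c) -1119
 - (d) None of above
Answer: a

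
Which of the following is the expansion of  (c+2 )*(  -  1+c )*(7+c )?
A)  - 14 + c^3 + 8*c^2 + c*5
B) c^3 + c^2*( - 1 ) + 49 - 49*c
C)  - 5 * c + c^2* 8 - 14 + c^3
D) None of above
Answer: A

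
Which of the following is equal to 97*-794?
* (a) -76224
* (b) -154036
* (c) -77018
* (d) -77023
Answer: c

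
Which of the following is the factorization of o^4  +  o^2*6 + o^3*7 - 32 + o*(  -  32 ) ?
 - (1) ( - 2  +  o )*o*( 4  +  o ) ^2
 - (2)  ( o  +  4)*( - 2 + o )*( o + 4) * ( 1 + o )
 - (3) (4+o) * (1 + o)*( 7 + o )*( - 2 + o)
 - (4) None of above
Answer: 2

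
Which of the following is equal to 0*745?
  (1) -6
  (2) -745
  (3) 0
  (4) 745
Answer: 3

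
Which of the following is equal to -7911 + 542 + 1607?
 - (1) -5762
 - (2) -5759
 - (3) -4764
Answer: 1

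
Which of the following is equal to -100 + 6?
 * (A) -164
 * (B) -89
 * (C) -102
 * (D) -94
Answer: D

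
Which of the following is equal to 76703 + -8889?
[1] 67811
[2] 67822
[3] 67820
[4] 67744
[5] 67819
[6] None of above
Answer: 6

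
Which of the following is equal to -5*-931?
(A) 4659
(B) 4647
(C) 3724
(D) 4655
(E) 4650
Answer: D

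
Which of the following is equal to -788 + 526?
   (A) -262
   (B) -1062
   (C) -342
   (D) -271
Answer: A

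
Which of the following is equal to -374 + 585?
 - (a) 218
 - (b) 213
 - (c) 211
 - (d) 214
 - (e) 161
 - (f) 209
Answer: c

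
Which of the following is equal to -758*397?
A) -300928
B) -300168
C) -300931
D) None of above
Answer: D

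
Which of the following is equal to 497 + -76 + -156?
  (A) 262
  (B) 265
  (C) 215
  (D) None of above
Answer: B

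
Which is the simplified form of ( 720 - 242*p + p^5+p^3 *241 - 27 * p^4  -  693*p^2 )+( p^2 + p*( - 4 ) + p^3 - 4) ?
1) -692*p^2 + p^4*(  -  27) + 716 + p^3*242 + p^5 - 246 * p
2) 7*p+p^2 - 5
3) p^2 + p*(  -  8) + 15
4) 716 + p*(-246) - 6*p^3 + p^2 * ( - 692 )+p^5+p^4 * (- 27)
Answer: 1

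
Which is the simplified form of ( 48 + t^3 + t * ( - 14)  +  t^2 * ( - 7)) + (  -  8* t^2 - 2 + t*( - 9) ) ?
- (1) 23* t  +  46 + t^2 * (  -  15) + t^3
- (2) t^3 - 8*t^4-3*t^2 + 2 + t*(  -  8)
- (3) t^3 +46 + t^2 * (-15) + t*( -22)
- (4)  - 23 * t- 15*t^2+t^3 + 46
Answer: 4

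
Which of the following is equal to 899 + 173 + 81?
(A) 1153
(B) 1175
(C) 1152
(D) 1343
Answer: A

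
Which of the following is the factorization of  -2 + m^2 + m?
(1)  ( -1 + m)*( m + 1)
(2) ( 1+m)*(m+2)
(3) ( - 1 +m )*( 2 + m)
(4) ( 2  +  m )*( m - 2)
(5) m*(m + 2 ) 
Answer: 3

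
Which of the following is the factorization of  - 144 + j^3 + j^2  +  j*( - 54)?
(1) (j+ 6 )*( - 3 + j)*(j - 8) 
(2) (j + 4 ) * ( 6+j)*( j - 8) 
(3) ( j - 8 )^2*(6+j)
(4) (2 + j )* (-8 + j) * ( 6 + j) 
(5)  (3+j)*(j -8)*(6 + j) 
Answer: 5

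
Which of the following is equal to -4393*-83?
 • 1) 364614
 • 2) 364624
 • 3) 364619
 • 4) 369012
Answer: 3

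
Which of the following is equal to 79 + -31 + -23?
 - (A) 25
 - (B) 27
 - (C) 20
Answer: A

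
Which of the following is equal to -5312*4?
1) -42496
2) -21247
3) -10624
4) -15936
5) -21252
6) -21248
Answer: 6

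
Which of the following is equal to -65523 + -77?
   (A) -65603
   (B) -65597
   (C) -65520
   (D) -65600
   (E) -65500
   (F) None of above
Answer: D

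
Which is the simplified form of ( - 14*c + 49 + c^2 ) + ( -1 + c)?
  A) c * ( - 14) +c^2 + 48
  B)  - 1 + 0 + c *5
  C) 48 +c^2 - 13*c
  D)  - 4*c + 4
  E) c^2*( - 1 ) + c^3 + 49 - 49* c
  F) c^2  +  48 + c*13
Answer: C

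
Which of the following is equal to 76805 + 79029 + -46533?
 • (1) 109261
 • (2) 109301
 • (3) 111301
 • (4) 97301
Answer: 2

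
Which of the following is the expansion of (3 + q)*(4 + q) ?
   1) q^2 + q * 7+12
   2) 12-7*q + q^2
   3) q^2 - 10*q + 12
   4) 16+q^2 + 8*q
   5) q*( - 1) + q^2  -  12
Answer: 1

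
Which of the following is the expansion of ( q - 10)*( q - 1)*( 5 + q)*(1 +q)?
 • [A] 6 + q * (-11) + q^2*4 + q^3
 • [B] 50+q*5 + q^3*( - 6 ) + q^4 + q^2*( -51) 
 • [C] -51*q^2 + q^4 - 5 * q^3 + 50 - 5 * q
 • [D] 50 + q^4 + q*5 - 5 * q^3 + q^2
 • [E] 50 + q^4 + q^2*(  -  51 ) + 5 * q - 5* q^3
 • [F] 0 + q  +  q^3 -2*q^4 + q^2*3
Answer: E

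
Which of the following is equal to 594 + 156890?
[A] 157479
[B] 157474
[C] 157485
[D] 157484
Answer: D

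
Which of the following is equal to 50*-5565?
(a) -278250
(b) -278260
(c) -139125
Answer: a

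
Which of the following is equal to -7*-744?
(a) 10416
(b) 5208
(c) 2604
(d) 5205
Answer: b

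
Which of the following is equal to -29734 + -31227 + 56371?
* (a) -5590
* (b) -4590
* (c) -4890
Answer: b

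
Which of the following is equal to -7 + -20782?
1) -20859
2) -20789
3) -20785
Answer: 2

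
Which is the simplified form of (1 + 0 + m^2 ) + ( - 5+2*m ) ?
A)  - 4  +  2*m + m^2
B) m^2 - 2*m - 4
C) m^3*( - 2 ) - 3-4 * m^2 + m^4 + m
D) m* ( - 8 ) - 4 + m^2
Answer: A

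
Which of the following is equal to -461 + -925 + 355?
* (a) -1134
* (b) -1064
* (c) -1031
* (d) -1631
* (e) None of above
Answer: c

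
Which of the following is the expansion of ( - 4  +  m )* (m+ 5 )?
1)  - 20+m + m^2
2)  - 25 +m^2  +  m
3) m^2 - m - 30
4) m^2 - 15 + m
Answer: 1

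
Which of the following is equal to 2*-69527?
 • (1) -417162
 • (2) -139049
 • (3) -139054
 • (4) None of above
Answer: 3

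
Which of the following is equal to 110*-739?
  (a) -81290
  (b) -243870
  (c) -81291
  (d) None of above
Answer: a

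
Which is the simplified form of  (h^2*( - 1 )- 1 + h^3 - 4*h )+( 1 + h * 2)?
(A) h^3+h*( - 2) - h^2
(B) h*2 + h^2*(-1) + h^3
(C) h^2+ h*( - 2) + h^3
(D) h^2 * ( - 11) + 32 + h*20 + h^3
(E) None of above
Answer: A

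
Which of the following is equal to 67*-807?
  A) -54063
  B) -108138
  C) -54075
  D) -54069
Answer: D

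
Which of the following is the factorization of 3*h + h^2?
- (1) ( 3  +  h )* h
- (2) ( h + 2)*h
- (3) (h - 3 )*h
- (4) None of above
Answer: 1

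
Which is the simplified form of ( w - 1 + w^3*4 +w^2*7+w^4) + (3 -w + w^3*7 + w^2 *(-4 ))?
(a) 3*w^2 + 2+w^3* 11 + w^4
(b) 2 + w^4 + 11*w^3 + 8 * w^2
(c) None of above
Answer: a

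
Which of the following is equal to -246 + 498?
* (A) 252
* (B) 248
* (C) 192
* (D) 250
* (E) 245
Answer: A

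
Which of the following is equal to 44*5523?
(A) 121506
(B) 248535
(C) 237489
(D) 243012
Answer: D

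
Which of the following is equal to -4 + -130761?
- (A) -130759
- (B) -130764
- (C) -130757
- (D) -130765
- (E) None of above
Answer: D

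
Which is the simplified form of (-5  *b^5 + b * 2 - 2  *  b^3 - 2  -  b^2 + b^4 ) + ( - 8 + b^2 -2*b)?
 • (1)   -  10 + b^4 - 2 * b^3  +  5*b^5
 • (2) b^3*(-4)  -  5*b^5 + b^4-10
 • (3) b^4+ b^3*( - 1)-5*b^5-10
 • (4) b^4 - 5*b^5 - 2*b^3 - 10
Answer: 4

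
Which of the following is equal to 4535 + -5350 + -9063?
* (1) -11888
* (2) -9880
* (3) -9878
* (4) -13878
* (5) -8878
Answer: 3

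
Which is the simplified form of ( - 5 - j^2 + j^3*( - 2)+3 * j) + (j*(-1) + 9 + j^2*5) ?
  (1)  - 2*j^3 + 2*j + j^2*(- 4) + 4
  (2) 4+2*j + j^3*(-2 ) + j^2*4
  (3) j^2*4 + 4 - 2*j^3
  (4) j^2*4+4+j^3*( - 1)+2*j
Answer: 2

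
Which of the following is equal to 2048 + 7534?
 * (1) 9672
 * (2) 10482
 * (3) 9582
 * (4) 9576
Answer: 3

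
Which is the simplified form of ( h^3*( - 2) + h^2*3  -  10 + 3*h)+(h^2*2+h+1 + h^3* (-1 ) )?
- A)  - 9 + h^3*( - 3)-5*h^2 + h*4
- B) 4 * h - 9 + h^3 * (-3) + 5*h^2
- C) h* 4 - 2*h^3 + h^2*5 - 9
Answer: B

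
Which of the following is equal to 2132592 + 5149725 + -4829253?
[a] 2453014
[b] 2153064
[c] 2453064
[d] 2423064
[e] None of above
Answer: c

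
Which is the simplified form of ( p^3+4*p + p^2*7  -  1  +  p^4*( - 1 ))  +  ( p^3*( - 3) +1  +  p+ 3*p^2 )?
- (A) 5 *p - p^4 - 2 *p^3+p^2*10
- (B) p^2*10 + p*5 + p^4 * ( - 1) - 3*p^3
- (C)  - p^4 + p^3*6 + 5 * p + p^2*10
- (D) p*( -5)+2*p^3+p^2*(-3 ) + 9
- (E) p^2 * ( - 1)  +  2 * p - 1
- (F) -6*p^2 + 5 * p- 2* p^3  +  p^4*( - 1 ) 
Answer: A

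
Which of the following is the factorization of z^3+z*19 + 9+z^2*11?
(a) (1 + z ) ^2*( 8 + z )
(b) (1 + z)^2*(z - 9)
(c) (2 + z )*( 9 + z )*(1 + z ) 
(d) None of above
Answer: d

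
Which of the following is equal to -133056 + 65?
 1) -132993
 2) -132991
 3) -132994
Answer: 2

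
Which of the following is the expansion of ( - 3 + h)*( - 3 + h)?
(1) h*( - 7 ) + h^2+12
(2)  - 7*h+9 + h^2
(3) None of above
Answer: 3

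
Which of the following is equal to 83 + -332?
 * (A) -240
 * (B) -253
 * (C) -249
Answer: C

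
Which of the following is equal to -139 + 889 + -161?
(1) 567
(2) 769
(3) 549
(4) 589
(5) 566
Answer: 4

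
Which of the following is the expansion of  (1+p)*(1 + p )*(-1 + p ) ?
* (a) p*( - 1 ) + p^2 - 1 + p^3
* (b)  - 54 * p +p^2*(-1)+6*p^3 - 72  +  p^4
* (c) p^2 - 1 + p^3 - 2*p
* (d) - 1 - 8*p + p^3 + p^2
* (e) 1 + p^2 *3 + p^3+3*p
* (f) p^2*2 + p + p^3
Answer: a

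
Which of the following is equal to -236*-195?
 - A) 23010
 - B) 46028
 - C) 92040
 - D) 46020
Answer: D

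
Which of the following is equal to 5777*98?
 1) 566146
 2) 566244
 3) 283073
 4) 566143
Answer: 1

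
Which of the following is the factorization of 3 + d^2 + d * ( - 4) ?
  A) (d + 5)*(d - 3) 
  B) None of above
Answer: B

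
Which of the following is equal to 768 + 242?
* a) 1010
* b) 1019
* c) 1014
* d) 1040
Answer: a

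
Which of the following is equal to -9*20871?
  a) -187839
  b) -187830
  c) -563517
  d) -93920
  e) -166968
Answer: a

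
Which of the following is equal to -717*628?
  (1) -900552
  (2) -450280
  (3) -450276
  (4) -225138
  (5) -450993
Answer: 3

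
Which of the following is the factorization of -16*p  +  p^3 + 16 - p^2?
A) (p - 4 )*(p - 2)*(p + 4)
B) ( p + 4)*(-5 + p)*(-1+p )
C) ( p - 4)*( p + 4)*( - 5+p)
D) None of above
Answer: D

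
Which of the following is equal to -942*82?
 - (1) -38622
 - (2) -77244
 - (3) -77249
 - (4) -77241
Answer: 2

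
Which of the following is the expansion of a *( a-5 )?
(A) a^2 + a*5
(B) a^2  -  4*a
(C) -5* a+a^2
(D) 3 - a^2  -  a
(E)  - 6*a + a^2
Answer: C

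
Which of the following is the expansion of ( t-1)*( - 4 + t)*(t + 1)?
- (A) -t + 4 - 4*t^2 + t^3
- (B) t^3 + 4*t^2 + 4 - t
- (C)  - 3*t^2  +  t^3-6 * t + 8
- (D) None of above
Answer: A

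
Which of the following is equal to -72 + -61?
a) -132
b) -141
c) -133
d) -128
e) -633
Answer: c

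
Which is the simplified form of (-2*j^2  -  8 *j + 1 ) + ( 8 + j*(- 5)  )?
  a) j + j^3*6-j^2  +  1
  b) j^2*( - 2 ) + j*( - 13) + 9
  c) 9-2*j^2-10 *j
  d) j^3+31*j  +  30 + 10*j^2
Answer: b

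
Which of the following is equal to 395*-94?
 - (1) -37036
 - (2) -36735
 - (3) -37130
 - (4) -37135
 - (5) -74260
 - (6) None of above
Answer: 3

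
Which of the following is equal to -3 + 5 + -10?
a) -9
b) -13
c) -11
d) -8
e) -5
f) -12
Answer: d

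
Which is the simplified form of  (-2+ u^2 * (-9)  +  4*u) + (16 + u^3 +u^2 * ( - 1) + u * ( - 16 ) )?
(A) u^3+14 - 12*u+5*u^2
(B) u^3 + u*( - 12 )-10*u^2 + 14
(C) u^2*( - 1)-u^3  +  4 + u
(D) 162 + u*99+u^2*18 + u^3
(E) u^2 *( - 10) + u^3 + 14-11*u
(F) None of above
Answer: B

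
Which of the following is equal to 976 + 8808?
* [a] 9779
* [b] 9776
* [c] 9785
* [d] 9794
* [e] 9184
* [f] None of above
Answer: f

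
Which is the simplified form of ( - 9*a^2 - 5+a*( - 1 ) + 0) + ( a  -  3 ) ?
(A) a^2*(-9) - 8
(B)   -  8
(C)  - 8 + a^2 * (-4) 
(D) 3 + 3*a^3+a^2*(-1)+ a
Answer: A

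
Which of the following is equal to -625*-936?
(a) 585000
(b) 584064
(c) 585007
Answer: a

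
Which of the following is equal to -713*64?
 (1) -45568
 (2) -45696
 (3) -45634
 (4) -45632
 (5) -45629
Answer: 4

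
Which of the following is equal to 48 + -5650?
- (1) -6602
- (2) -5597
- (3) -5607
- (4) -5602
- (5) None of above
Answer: 4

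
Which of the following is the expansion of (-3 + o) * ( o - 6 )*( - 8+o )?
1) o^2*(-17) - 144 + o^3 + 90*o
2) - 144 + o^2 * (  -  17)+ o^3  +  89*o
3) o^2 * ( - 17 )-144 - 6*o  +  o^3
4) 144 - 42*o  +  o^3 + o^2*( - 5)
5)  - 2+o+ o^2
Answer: 1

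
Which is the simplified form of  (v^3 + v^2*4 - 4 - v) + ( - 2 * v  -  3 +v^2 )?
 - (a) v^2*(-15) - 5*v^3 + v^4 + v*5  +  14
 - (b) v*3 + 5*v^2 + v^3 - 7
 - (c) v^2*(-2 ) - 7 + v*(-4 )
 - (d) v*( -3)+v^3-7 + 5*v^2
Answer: d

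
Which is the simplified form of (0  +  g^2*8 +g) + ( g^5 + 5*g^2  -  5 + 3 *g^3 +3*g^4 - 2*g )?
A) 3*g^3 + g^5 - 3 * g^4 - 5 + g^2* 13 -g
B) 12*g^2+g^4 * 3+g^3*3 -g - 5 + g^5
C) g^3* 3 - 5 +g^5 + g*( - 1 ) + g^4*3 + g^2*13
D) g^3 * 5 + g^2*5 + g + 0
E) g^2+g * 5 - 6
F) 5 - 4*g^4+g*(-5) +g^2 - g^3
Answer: C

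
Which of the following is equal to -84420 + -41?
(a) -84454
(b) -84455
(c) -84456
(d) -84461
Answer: d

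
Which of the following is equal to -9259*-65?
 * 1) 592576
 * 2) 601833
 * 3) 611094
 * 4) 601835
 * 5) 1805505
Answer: 4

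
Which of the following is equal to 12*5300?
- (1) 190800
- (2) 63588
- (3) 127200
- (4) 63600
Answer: 4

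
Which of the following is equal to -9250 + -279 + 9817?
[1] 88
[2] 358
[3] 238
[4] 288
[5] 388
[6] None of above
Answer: 4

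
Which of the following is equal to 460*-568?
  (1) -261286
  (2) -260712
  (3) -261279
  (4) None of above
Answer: 4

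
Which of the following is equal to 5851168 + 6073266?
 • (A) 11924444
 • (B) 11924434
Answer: B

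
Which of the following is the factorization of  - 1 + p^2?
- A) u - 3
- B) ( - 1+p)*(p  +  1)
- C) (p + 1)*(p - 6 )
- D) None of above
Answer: B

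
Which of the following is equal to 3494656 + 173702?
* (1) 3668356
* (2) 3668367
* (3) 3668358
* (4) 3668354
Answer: 3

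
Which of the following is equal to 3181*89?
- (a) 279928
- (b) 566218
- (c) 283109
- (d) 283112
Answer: c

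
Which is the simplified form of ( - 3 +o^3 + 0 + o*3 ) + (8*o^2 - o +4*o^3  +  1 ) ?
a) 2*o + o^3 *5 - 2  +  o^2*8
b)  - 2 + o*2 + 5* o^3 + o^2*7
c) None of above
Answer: a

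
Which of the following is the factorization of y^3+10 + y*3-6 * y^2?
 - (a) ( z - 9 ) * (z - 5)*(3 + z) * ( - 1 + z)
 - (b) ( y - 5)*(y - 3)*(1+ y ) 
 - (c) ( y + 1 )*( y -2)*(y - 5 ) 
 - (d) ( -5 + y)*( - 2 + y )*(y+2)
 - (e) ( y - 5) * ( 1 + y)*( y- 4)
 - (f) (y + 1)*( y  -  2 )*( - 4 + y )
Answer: c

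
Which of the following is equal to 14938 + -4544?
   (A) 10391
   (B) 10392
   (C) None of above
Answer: C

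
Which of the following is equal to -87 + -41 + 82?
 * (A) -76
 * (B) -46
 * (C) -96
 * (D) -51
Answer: B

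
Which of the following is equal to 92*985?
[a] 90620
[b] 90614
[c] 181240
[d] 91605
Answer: a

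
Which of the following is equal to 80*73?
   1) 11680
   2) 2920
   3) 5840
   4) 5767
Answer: 3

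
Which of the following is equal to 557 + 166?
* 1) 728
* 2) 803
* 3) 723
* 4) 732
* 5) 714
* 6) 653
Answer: 3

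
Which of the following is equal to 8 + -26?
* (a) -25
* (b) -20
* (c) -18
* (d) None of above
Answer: c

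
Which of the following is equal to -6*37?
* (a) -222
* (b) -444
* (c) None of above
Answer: a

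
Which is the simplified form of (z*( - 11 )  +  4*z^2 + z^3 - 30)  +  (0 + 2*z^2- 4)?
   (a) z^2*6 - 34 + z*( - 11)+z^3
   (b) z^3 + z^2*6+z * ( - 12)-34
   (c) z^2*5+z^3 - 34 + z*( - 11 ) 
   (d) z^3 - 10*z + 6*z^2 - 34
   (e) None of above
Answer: a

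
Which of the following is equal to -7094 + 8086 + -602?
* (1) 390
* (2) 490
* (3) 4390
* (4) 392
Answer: 1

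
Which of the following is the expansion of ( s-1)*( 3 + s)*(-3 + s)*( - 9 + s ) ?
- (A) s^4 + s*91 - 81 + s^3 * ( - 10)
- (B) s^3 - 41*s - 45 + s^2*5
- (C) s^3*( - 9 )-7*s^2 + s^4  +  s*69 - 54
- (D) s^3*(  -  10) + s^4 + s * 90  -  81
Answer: D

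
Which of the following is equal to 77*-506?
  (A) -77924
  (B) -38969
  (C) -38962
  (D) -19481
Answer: C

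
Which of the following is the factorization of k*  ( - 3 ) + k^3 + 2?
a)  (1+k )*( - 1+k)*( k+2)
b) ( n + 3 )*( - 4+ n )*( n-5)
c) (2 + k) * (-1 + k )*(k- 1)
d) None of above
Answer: c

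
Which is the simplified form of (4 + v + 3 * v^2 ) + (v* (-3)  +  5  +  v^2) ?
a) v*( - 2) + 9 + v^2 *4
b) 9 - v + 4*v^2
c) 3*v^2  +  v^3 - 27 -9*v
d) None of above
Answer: a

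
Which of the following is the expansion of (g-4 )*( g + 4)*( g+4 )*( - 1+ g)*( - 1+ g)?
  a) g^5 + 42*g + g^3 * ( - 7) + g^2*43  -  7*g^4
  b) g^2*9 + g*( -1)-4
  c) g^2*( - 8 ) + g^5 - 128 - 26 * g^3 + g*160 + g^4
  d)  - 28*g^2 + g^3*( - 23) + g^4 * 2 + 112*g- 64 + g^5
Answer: d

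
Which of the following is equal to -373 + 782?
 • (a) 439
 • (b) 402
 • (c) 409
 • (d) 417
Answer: c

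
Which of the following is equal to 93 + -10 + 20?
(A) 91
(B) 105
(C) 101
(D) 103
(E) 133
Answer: D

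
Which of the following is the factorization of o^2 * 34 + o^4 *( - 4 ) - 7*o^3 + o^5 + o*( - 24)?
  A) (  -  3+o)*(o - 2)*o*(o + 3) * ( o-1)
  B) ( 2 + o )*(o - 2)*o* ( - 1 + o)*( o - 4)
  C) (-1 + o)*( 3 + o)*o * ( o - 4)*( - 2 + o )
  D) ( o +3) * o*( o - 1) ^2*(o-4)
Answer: C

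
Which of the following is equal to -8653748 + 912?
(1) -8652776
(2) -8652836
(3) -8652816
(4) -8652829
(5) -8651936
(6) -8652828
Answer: 2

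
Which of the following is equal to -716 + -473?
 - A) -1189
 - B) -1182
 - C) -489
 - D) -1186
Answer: A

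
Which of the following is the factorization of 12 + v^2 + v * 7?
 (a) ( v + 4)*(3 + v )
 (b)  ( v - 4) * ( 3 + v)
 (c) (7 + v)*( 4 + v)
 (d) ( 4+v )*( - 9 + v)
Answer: a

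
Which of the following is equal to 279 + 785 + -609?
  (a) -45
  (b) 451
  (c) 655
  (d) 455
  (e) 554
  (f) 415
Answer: d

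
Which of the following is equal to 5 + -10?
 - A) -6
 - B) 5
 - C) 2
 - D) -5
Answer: D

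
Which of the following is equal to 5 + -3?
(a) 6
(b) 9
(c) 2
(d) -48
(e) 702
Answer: c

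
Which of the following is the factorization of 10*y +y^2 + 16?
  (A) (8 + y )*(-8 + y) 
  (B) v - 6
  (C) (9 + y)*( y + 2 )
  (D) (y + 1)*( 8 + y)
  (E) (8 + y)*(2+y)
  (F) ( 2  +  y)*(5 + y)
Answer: E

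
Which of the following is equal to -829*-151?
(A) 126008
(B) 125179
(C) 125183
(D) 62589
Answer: B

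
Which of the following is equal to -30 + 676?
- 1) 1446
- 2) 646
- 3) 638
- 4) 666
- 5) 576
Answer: 2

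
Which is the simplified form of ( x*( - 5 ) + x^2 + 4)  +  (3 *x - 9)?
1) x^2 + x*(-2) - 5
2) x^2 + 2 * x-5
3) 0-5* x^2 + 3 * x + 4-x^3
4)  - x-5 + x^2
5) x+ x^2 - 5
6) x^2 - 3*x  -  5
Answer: 1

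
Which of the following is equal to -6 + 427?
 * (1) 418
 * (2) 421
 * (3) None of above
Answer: 2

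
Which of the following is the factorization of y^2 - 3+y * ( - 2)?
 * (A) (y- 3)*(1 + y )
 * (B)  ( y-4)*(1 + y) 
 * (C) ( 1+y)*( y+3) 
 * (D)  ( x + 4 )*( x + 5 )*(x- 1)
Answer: A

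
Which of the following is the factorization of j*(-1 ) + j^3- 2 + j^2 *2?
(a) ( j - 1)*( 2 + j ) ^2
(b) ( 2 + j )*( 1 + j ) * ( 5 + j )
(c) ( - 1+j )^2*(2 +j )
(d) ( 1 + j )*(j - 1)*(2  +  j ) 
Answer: d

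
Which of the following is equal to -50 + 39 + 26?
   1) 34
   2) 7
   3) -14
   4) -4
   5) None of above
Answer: 5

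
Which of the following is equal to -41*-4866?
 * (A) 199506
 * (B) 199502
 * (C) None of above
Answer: A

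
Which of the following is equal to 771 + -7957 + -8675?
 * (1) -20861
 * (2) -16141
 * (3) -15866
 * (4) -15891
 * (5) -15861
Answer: 5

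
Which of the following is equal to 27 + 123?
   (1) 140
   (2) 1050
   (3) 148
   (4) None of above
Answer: 4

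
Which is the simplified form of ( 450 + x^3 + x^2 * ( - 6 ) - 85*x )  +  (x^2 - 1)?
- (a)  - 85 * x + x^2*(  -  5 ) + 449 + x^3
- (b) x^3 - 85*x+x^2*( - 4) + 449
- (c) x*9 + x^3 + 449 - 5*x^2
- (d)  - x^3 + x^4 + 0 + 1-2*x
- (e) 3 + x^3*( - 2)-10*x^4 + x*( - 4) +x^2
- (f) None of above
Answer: a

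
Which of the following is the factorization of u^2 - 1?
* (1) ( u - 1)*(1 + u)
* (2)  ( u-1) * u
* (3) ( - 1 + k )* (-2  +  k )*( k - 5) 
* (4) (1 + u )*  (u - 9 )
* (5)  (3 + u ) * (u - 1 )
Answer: 1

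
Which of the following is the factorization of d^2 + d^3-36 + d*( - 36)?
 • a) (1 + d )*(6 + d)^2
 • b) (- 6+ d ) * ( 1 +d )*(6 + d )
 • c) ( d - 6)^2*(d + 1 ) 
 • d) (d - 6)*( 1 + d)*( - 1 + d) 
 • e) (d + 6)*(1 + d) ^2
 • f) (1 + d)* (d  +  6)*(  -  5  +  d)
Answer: b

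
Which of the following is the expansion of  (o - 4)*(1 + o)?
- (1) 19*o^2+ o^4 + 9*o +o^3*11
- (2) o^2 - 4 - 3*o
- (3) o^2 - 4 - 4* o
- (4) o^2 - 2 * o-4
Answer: 2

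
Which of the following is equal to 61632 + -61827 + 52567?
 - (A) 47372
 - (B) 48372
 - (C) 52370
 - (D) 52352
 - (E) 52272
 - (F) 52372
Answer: F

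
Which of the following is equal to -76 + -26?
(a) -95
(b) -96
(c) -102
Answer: c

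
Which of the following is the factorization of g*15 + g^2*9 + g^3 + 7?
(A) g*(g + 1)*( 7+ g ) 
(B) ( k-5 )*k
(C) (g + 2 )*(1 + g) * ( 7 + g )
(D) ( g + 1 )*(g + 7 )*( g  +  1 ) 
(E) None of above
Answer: D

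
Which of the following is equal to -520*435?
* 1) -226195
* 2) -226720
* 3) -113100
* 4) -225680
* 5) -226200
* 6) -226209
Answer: 5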